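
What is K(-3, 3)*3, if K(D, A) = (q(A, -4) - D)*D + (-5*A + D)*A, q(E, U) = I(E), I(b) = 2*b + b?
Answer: -270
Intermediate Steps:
I(b) = 3*b
q(E, U) = 3*E
K(D, A) = A*(D - 5*A) + D*(-D + 3*A) (K(D, A) = (3*A - D)*D + (-5*A + D)*A = (-D + 3*A)*D + (D - 5*A)*A = D*(-D + 3*A) + A*(D - 5*A) = A*(D - 5*A) + D*(-D + 3*A))
K(-3, 3)*3 = (-1*(-3)**2 - 5*3**2 + 4*3*(-3))*3 = (-1*9 - 5*9 - 36)*3 = (-9 - 45 - 36)*3 = -90*3 = -270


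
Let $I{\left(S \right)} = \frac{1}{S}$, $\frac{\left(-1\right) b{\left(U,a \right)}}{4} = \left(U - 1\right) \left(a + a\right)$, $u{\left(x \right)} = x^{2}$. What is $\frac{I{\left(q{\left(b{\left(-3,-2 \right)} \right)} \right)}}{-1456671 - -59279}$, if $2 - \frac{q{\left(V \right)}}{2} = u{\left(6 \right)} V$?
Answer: $- \frac{1}{6444771904} \approx -1.5516 \cdot 10^{-10}$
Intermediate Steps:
$b{\left(U,a \right)} = - 8 a \left(-1 + U\right)$ ($b{\left(U,a \right)} = - 4 \left(U - 1\right) \left(a + a\right) = - 4 \left(-1 + U\right) 2 a = - 4 \cdot 2 a \left(-1 + U\right) = - 8 a \left(-1 + U\right)$)
$q{\left(V \right)} = 4 - 72 V$ ($q{\left(V \right)} = 4 - 2 \cdot 6^{2} V = 4 - 2 \cdot 36 V = 4 - 72 V$)
$\frac{I{\left(q{\left(b{\left(-3,-2 \right)} \right)} \right)}}{-1456671 - -59279} = \frac{1}{\left(4 - 72 \cdot 8 \left(-2\right) \left(1 - -3\right)\right) \left(-1456671 - -59279\right)} = \frac{1}{\left(4 - 72 \cdot 8 \left(-2\right) \left(1 + 3\right)\right) \left(-1456671 + 59279\right)} = \frac{1}{\left(4 - 72 \cdot 8 \left(-2\right) 4\right) \left(-1397392\right)} = \frac{1}{4 - -4608} \left(- \frac{1}{1397392}\right) = \frac{1}{4 + 4608} \left(- \frac{1}{1397392}\right) = \frac{1}{4612} \left(- \frac{1}{1397392}\right) = - \frac{1}{6444771904}$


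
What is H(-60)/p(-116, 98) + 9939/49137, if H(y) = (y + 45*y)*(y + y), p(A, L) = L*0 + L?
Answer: 2712524737/802571 ≈ 3379.8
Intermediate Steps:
p(A, L) = L (p(A, L) = 0 + L = L)
H(y) = 92*y² (H(y) = (46*y)*(2*y) = 92*y²)
H(-60)/p(-116, 98) + 9939/49137 = (92*(-60)²)/98 + 9939/49137 = (92*3600)*(1/98) + 9939*(1/49137) = 331200*(1/98) + 3313/16379 = 165600/49 + 3313/16379 = 2712524737/802571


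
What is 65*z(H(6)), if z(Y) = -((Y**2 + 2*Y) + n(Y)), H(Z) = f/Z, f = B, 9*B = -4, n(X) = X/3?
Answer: 7930/729 ≈ 10.878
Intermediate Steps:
n(X) = X/3 (n(X) = X*(1/3) = X/3)
B = -4/9 (B = (1/9)*(-4) = -4/9 ≈ -0.44444)
f = -4/9 ≈ -0.44444
H(Z) = -4/(9*Z)
z(Y) = -Y**2 - 7*Y/3 (z(Y) = -((Y**2 + 2*Y) + Y/3) = -(Y**2 + 7*Y/3) = -Y**2 - 7*Y/3)
65*z(H(6)) = 65*((-4/9/6)*(-7 - (-4)/(3*6))/3) = 65*((-4/9*1/6)*(-7 - (-4)/(3*6))/3) = 65*((1/3)*(-2/27)*(-7 - 3*(-2/27))) = 65*((1/3)*(-2/27)*(-7 + 2/9)) = 65*((1/3)*(-2/27)*(-61/9)) = 65*(122/729) = 7930/729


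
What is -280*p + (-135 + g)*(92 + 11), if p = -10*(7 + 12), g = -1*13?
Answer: 37956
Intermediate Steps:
g = -13
p = -190 (p = -10*19 = -190)
-280*p + (-135 + g)*(92 + 11) = -280*(-190) + (-135 - 13)*(92 + 11) = 53200 - 148*103 = 53200 - 15244 = 37956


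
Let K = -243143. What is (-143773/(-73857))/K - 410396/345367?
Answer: -55412511985939/46631848475949 ≈ -1.1883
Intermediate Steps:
(-143773/(-73857))/K - 410396/345367 = -143773/(-73857)/(-243143) - 410396/345367 = -143773*(-1/73857)*(-1/243143) - 410396*1/345367 = (20539/10551)*(-1/243143) - 410396/345367 = -1081/135021147 - 410396/345367 = -55412511985939/46631848475949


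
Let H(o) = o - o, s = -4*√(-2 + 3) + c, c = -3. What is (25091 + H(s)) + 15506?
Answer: 40597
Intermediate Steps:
s = -7 (s = -4*√(-2 + 3) - 3 = -4*√1 - 3 = -4*1 - 3 = -4 - 3 = -7)
H(o) = 0
(25091 + H(s)) + 15506 = (25091 + 0) + 15506 = 25091 + 15506 = 40597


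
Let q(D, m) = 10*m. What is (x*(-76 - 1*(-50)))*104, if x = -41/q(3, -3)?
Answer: -55432/15 ≈ -3695.5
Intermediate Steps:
x = 41/30 (x = -41/(10*(-3)) = -41/(-30) = -41*(-1/30) = 41/30 ≈ 1.3667)
(x*(-76 - 1*(-50)))*104 = (41*(-76 - 1*(-50))/30)*104 = (41*(-76 + 50)/30)*104 = ((41/30)*(-26))*104 = -533/15*104 = -55432/15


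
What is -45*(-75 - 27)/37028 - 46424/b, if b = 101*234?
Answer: -402626953/218779938 ≈ -1.8403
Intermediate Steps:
b = 23634
-45*(-75 - 27)/37028 - 46424/b = -45*(-75 - 27)/37028 - 46424/23634 = -45*(-102)*(1/37028) - 46424*1/23634 = 4590*(1/37028) - 23212/11817 = 2295/18514 - 23212/11817 = -402626953/218779938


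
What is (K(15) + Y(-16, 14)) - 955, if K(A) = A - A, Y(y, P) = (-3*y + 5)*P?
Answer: -213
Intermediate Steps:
Y(y, P) = P*(5 - 3*y) (Y(y, P) = (5 - 3*y)*P = P*(5 - 3*y))
K(A) = 0
(K(15) + Y(-16, 14)) - 955 = (0 + 14*(5 - 3*(-16))) - 955 = (0 + 14*(5 + 48)) - 955 = (0 + 14*53) - 955 = (0 + 742) - 955 = 742 - 955 = -213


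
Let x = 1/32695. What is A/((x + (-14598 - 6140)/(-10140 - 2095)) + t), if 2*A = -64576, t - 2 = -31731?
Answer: 645797655880/634583101889 ≈ 1.0177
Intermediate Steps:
t = -31729 (t = 2 - 31731 = -31729)
A = -32288 (A = (1/2)*(-64576) = -32288)
x = 1/32695 ≈ 3.0586e-5
A/((x + (-14598 - 6140)/(-10140 - 2095)) + t) = -32288/((1/32695 + (-14598 - 6140)/(-10140 - 2095)) - 31729) = -32288/((1/32695 - 20738/(-12235)) - 31729) = -32288/((1/32695 - 20738*(-1/12235)) - 31729) = -32288/((1/32695 + 20738/12235) - 31729) = -32288/(135608229/80004665 - 31729) = -32288/(-2538332407556/80004665) = -32288*(-80004665/2538332407556) = 645797655880/634583101889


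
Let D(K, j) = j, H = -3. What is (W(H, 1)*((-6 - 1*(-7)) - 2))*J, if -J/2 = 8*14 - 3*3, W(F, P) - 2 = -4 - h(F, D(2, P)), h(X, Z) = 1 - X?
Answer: -1236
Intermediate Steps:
W(F, P) = -3 + F (W(F, P) = 2 + (-4 - (1 - F)) = 2 + (-4 + (-1 + F)) = 2 + (-5 + F) = -3 + F)
J = -206 (J = -2*(8*14 - 3*3) = -2*(112 - 9) = -2*103 = -206)
(W(H, 1)*((-6 - 1*(-7)) - 2))*J = ((-3 - 3)*((-6 - 1*(-7)) - 2))*(-206) = -6*((-6 + 7) - 2)*(-206) = -6*(1 - 2)*(-206) = -6*(-1)*(-206) = 6*(-206) = -1236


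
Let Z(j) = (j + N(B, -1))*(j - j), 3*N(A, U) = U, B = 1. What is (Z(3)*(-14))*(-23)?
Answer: 0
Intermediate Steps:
N(A, U) = U/3
Z(j) = 0 (Z(j) = (j + (⅓)*(-1))*(j - j) = (j - ⅓)*0 = (-⅓ + j)*0 = 0)
(Z(3)*(-14))*(-23) = (0*(-14))*(-23) = 0*(-23) = 0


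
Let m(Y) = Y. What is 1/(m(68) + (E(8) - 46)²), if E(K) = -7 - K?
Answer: 1/3789 ≈ 0.00026392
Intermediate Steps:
1/(m(68) + (E(8) - 46)²) = 1/(68 + ((-7 - 1*8) - 46)²) = 1/(68 + ((-7 - 8) - 46)²) = 1/(68 + (-15 - 46)²) = 1/(68 + (-61)²) = 1/(68 + 3721) = 1/3789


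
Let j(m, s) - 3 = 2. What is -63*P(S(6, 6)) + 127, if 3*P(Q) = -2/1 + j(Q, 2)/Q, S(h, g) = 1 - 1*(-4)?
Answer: 148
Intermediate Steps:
S(h, g) = 5 (S(h, g) = 1 + 4 = 5)
j(m, s) = 5 (j(m, s) = 3 + 2 = 5)
P(Q) = -⅔ + 5/(3*Q) (P(Q) = (-2/1 + 5/Q)/3 = (-2*1 + 5/Q)/3 = (-2 + 5/Q)/3 = -⅔ + 5/(3*Q))
-63*P(S(6, 6)) + 127 = -21*(5 - 2*5)/5 + 127 = -21*(5 - 10)/5 + 127 = -21*(-5)/5 + 127 = -63*(-⅓) + 127 = 21 + 127 = 148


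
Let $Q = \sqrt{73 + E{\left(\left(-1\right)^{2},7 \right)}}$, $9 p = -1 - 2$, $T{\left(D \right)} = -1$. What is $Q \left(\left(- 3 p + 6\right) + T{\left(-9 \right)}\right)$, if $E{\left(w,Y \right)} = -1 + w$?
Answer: $6 \sqrt{73} \approx 51.264$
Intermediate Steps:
$p = - \frac{1}{3}$ ($p = \frac{-1 - 2}{9} = \frac{1}{9} \left(-3\right) = - \frac{1}{3} \approx -0.33333$)
$Q = \sqrt{73}$ ($Q = \sqrt{73 - \left(1 - \left(-1\right)^{2}\right)} = \sqrt{73 + \left(-1 + 1\right)} = \sqrt{73 + 0} = \sqrt{73} \approx 8.544$)
$Q \left(\left(- 3 p + 6\right) + T{\left(-9 \right)}\right) = \sqrt{73} \left(\left(\left(-3\right) \left(- \frac{1}{3}\right) + 6\right) - 1\right) = \sqrt{73} \left(\left(1 + 6\right) - 1\right) = \sqrt{73} \left(7 - 1\right) = \sqrt{73} \cdot 6 = 6 \sqrt{73}$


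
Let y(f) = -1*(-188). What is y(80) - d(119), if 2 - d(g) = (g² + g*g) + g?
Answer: 28627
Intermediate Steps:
d(g) = 2 - g - 2*g² (d(g) = 2 - ((g² + g*g) + g) = 2 - ((g² + g²) + g) = 2 - (2*g² + g) = 2 - (g + 2*g²) = 2 + (-g - 2*g²) = 2 - g - 2*g²)
y(f) = 188
y(80) - d(119) = 188 - (2 - 1*119 - 2*119²) = 188 - (2 - 119 - 2*14161) = 188 - (2 - 119 - 28322) = 188 - 1*(-28439) = 188 + 28439 = 28627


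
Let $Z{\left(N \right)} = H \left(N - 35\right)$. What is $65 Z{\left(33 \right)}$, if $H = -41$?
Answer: $5330$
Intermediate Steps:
$Z{\left(N \right)} = 1435 - 41 N$ ($Z{\left(N \right)} = - 41 \left(N - 35\right) = - 41 \left(-35 + N\right) = 1435 - 41 N$)
$65 Z{\left(33 \right)} = 65 \left(1435 - 1353\right) = 65 \cdot 82 = 5330$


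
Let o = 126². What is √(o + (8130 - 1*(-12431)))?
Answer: √36437 ≈ 190.88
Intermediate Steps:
o = 15876
√(o + (8130 - 1*(-12431))) = √(15876 + (8130 - 1*(-12431))) = √(15876 + (8130 + 12431)) = √(15876 + 20561) = √36437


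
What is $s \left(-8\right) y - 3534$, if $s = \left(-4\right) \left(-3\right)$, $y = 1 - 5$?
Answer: $-3150$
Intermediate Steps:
$y = -4$ ($y = 1 - 5 = -4$)
$s = 12$
$s \left(-8\right) y - 3534 = 12 \left(-8\right) \left(-4\right) - 3534 = \left(-96\right) \left(-4\right) - 3534 = 384 - 3534 = -3150$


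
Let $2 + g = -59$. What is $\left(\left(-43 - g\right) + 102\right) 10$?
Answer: $1200$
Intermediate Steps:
$g = -61$ ($g = -2 - 59 = -61$)
$\left(\left(-43 - g\right) + 102\right) 10 = \left(\left(-43 - -61\right) + 102\right) 10 = \left(\left(-43 + 61\right) + 102\right) 10 = \left(18 + 102\right) 10 = 120 \cdot 10 = 1200$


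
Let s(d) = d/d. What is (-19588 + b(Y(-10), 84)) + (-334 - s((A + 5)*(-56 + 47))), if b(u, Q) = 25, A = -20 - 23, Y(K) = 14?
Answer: -19898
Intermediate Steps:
A = -43
s(d) = 1
(-19588 + b(Y(-10), 84)) + (-334 - s((A + 5)*(-56 + 47))) = (-19588 + 25) + (-334 - 1*1) = -19563 + (-334 - 1) = -19563 - 335 = -19898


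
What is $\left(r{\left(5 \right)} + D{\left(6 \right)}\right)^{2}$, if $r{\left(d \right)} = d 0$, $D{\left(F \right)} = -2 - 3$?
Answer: $25$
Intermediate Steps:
$D{\left(F \right)} = -5$
$r{\left(d \right)} = 0$
$\left(r{\left(5 \right)} + D{\left(6 \right)}\right)^{2} = \left(0 - 5\right)^{2} = \left(-5\right)^{2} = 25$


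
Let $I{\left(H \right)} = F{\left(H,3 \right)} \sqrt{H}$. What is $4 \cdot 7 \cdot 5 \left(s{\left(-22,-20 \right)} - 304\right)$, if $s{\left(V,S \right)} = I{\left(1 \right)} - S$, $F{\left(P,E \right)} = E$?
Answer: $-39340$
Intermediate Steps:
$I{\left(H \right)} = 3 \sqrt{H}$
$s{\left(V,S \right)} = 3 - S$ ($s{\left(V,S \right)} = 3 \sqrt{1} - S = 3 \cdot 1 - S = 3 - S$)
$4 \cdot 7 \cdot 5 \left(s{\left(-22,-20 \right)} - 304\right) = 4 \cdot 7 \cdot 5 \left(\left(3 - -20\right) - 304\right) = 28 \cdot 5 \left(\left(3 + 20\right) - 304\right) = 140 \left(23 - 304\right) = 140 \left(-281\right) = -39340$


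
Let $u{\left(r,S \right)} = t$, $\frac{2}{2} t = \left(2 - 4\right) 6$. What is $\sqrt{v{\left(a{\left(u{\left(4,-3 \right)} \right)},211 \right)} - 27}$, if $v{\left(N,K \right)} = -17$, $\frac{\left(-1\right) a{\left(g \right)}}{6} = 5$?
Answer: $2 i \sqrt{11} \approx 6.6332 i$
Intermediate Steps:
$t = -12$ ($t = \left(2 - 4\right) 6 = \left(-2\right) 6 = -12$)
$u{\left(r,S \right)} = -12$
$a{\left(g \right)} = -30$ ($a{\left(g \right)} = \left(-6\right) 5 = -30$)
$\sqrt{v{\left(a{\left(u{\left(4,-3 \right)} \right)},211 \right)} - 27} = \sqrt{-17 - 27} = \sqrt{-44} = 2 i \sqrt{11}$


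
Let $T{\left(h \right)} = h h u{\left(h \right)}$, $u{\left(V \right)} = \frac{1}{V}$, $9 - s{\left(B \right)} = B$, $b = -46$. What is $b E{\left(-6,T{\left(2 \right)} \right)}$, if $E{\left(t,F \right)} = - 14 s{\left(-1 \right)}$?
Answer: $6440$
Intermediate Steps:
$s{\left(B \right)} = 9 - B$
$T{\left(h \right)} = h$ ($T{\left(h \right)} = \frac{h h}{h} = \frac{h^{2}}{h} = h$)
$E{\left(t,F \right)} = -140$ ($E{\left(t,F \right)} = - 14 \left(9 - -1\right) = - 14 \left(9 + 1\right) = \left(-14\right) 10 = -140$)
$b E{\left(-6,T{\left(2 \right)} \right)} = \left(-46\right) \left(-140\right) = 6440$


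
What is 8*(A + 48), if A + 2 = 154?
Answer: 1600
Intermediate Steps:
A = 152 (A = -2 + 154 = 152)
8*(A + 48) = 8*(152 + 48) = 8*200 = 1600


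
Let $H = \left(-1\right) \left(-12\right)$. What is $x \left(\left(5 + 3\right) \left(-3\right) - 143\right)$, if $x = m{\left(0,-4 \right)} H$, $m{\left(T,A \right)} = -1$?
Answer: $2004$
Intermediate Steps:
$H = 12$
$x = -12$ ($x = \left(-1\right) 12 = -12$)
$x \left(\left(5 + 3\right) \left(-3\right) - 143\right) = - 12 \left(\left(5 + 3\right) \left(-3\right) - 143\right) = - 12 \left(8 \left(-3\right) - 143\right) = - 12 \left(-24 - 143\right) = \left(-12\right) \left(-167\right) = 2004$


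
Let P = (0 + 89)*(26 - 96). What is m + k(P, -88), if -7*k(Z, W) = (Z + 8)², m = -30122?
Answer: -38924138/7 ≈ -5.5606e+6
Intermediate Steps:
P = -6230 (P = 89*(-70) = -6230)
k(Z, W) = -(8 + Z)²/7 (k(Z, W) = -(Z + 8)²/7 = -(8 + Z)²/7)
m + k(P, -88) = -30122 - (8 - 6230)²/7 = -30122 - ⅐*(-6222)² = -30122 - ⅐*38713284 = -30122 - 38713284/7 = -38924138/7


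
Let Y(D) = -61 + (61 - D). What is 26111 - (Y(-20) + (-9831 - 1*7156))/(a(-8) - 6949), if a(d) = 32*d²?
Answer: 127953044/4901 ≈ 26108.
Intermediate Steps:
Y(D) = -D
26111 - (Y(-20) + (-9831 - 1*7156))/(a(-8) - 6949) = 26111 - (-1*(-20) + (-9831 - 1*7156))/(32*(-8)² - 6949) = 26111 - (20 + (-9831 - 7156))/(32*64 - 6949) = 26111 - (20 - 16987)/(2048 - 6949) = 26111 - (-16967)/(-4901) = 26111 - (-16967)*(-1)/4901 = 26111 - 1*16967/4901 = 26111 - 16967/4901 = 127953044/4901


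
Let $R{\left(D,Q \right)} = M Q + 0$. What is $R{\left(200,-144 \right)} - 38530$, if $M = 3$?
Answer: $-38962$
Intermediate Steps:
$R{\left(D,Q \right)} = 3 Q$ ($R{\left(D,Q \right)} = 3 Q + 0 = 3 Q$)
$R{\left(200,-144 \right)} - 38530 = 3 \left(-144\right) - 38530 = -432 - 38530 = -38962$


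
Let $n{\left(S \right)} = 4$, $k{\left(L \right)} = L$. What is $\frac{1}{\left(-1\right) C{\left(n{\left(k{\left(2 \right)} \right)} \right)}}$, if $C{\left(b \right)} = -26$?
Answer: $\frac{1}{26} \approx 0.038462$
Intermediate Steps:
$\frac{1}{\left(-1\right) C{\left(n{\left(k{\left(2 \right)} \right)} \right)}} = \frac{1}{\left(-1\right) \left(-26\right)} = \frac{1}{26}$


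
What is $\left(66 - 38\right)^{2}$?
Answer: $784$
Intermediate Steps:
$\left(66 - 38\right)^{2} = 28^{2} = 784$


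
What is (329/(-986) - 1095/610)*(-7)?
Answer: 448126/30073 ≈ 14.901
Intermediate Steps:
(329/(-986) - 1095/610)*(-7) = (329*(-1/986) - 1095*1/610)*(-7) = (-329/986 - 219/122)*(-7) = -64018/30073*(-7) = 448126/30073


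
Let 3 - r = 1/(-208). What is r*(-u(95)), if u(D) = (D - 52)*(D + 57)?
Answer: -510625/26 ≈ -19639.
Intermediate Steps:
u(D) = (-52 + D)*(57 + D)
r = 625/208 (r = 3 - 1/(-208) = 3 - 1*(-1/208) = 3 + 1/208 = 625/208 ≈ 3.0048)
r*(-u(95)) = 625*(-(-2964 + 95² + 5*95))/208 = 625*(-(-2964 + 9025 + 475))/208 = 625*(-1*6536)/208 = (625/208)*(-6536) = -510625/26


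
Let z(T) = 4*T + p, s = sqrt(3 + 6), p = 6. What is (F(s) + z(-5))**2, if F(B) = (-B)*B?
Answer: 529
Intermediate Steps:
s = 3 (s = sqrt(9) = 3)
z(T) = 6 + 4*T (z(T) = 4*T + 6 = 6 + 4*T)
F(B) = -B**2
(F(s) + z(-5))**2 = (-1*3**2 + (6 + 4*(-5)))**2 = (-1*9 + (6 - 20))**2 = (-9 - 14)**2 = (-23)**2 = 529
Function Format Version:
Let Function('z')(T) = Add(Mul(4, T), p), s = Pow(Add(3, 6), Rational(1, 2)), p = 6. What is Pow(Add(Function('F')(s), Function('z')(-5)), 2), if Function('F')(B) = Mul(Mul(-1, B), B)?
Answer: 529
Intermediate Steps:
s = 3 (s = Pow(9, Rational(1, 2)) = 3)
Function('z')(T) = Add(6, Mul(4, T)) (Function('z')(T) = Add(Mul(4, T), 6) = Add(6, Mul(4, T)))
Function('F')(B) = Mul(-1, Pow(B, 2))
Pow(Add(Function('F')(s), Function('z')(-5)), 2) = Pow(Add(Mul(-1, Pow(3, 2)), Add(6, Mul(4, -5))), 2) = Pow(Add(Mul(-1, 9), Add(6, -20)), 2) = Pow(Add(-9, -14), 2) = Pow(-23, 2) = 529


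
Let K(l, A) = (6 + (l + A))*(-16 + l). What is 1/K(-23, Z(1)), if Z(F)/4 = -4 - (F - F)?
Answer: 1/1287 ≈ 0.00077700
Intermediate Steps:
Z(F) = -16 (Z(F) = 4*(-4 - (F - F)) = 4*(-4 - 1*0) = 4*(-4 + 0) = 4*(-4) = -16)
K(l, A) = (-16 + l)*(6 + A + l) (K(l, A) = (6 + (A + l))*(-16 + l) = (6 + A + l)*(-16 + l) = (-16 + l)*(6 + A + l))
1/K(-23, Z(1)) = 1/(-96 + (-23)**2 - 16*(-16) - 10*(-23) - 16*(-23)) = 1/(-96 + 529 + 256 + 230 + 368) = 1/1287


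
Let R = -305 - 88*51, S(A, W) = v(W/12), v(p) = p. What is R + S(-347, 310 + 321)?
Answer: -56885/12 ≈ -4740.4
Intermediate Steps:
S(A, W) = W/12
R = -4793 (R = -305 - 4488 = -4793)
R + S(-347, 310 + 321) = -4793 + (310 + 321)/12 = -4793 + (1/12)*631 = -4793 + 631/12 = -56885/12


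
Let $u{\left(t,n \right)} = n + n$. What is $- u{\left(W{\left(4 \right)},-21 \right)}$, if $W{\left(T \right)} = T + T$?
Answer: $42$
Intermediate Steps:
$W{\left(T \right)} = 2 T$
$u{\left(t,n \right)} = 2 n$
$- u{\left(W{\left(4 \right)},-21 \right)} = - 2 \left(-21\right) = \left(-1\right) \left(-42\right) = 42$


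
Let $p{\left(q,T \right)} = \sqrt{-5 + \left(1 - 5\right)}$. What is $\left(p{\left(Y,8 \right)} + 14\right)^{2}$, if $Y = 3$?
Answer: $187 + 84 i \approx 187.0 + 84.0 i$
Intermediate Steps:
$p{\left(q,T \right)} = 3 i$ ($p{\left(q,T \right)} = \sqrt{-5 - 4} = \sqrt{-9} = 3 i$)
$\left(p{\left(Y,8 \right)} + 14\right)^{2} = \left(3 i + 14\right)^{2} = \left(14 + 3 i\right)^{2}$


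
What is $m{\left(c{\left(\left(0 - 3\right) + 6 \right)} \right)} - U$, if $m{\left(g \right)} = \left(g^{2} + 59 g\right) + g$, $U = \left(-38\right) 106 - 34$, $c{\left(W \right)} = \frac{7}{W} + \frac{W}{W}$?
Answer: $\frac{38458}{9} \approx 4273.1$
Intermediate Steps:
$c{\left(W \right)} = 1 + \frac{7}{W}$ ($c{\left(W \right)} = \frac{7}{W} + 1 = 1 + \frac{7}{W}$)
$U = -4062$ ($U = -4028 - 34 = -4062$)
$m{\left(g \right)} = g^{2} + 60 g$
$m{\left(c{\left(\left(0 - 3\right) + 6 \right)} \right)} - U = \frac{7 + \left(\left(0 - 3\right) + 6\right)}{\left(0 - 3\right) + 6} \left(60 + \frac{7 + \left(\left(0 - 3\right) + 6\right)}{\left(0 - 3\right) + 6}\right) - -4062 = \frac{7 + \left(-3 + 6\right)}{-3 + 6} \left(60 + \frac{7 + \left(-3 + 6\right)}{-3 + 6}\right) + 4062 = \frac{7 + 3}{3} \left(60 + \frac{7 + 3}{3}\right) + 4062 = \frac{1}{3} \cdot 10 \left(60 + \frac{1}{3} \cdot 10\right) + 4062 = \frac{10 \left(60 + \frac{10}{3}\right)}{3} + 4062 = \frac{10}{3} \cdot \frac{190}{3} + 4062 = \frac{1900}{9} + 4062 = \frac{38458}{9}$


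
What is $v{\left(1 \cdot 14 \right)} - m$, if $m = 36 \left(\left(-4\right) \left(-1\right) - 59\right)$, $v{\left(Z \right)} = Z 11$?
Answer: $2134$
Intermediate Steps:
$v{\left(Z \right)} = 11 Z$
$m = -1980$ ($m = 36 \left(4 - 59\right) = 36 \left(-55\right) = -1980$)
$v{\left(1 \cdot 14 \right)} - m = 11 \cdot 1 \cdot 14 - -1980 = 11 \cdot 14 + 1980 = 154 + 1980 = 2134$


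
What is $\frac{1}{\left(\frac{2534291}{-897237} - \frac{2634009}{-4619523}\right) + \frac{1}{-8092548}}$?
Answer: $- \frac{138033124518322836}{311176312245096917} \approx -0.44358$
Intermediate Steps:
$\frac{1}{\left(\frac{2534291}{-897237} - \frac{2634009}{-4619523}\right) + \frac{1}{-8092548}} = \frac{1}{\left(2534291 \left(- \frac{1}{897237}\right) - - \frac{878003}{1539841}\right) - \frac{1}{8092548}} = \frac{1}{\left(- \frac{2534291}{897237} + \frac{878003}{1539841}\right) - \frac{1}{8092548}} = \frac{1}{- \frac{3114628410020}{1381602319317} - \frac{1}{8092548}} = \frac{1}{- \frac{311176312245096917}{138033124518322836}} = - \frac{138033124518322836}{311176312245096917}$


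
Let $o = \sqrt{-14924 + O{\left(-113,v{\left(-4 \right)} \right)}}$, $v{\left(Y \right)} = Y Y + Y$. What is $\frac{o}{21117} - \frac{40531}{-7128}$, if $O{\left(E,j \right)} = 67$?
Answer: $\frac{40531}{7128} + \frac{i \sqrt{14857}}{21117} \approx 5.6862 + 0.0057721 i$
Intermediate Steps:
$v{\left(Y \right)} = Y + Y^{2}$ ($v{\left(Y \right)} = Y^{2} + Y = Y + Y^{2}$)
$o = i \sqrt{14857}$ ($o = \sqrt{-14924 + 67} = \sqrt{-14857} = i \sqrt{14857} \approx 121.89 i$)
$\frac{o}{21117} - \frac{40531}{-7128} = \frac{i \sqrt{14857}}{21117} - \frac{40531}{-7128} = i \sqrt{14857} \cdot \frac{1}{21117} - - \frac{40531}{7128} = \frac{i \sqrt{14857}}{21117} + \frac{40531}{7128} = \frac{40531}{7128} + \frac{i \sqrt{14857}}{21117}$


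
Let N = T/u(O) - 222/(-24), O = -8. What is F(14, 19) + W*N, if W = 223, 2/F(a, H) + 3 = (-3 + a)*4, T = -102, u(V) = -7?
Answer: 6098437/1148 ≈ 5312.2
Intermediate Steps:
F(a, H) = 2/(-15 + 4*a) (F(a, H) = 2/(-3 + (-3 + a)*4) = 2/(-3 + (-12 + 4*a)) = 2/(-15 + 4*a))
N = 667/28 (N = -102/(-7) - 222/(-24) = -102*(-1/7) - 222*(-1/24) = 102/7 + 37/4 = 667/28 ≈ 23.821)
F(14, 19) + W*N = 2/(-15 + 4*14) + 223*(667/28) = 2/(-15 + 56) + 148741/28 = 2/41 + 148741/28 = 6098437/1148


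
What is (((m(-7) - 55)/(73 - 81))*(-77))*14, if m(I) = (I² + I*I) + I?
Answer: 4851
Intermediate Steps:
m(I) = I + 2*I² (m(I) = (I² + I²) + I = 2*I² + I = I + 2*I²)
(((m(-7) - 55)/(73 - 81))*(-77))*14 = (((-7*(1 + 2*(-7)) - 55)/(73 - 81))*(-77))*14 = (((-7*(1 - 14) - 55)/(-8))*(-77))*14 = (((-7*(-13) - 55)*(-⅛))*(-77))*14 = (((91 - 55)*(-⅛))*(-77))*14 = ((36*(-⅛))*(-77))*14 = -9/2*(-77)*14 = (693/2)*14 = 4851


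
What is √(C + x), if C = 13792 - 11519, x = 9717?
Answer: √11990 ≈ 109.50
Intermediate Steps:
C = 2273
√(C + x) = √(2273 + 9717) = √11990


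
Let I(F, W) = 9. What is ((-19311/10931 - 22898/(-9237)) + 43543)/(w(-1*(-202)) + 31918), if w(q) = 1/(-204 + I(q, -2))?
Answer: 285778562007380/209478663884941 ≈ 1.3642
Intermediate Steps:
w(q) = -1/195 (w(q) = 1/(-204 + 9) = 1/(-195) = -1/195)
((-19311/10931 - 22898/(-9237)) + 43543)/(w(-1*(-202)) + 31918) = ((-19311/10931 - 22898/(-9237)) + 43543)/(-1/195 + 31918) = ((-19311*1/10931 - 22898*(-1/9237)) + 43543)/(6224009/195) = ((-19311/10931 + 22898/9237) + 43543)*(195/6224009) = (71922331/100969647 + 43543)*(195/6224009) = (4396593261652/100969647)*(195/6224009) = 285778562007380/209478663884941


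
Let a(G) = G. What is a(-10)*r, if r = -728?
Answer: 7280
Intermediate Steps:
a(-10)*r = -10*(-728) = 7280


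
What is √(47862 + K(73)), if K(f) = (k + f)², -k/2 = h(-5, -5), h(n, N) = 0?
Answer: √53191 ≈ 230.63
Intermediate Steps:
k = 0 (k = -2*0 = 0)
K(f) = f² (K(f) = (0 + f)² = f²)
√(47862 + K(73)) = √(47862 + 73²) = √(47862 + 5329) = √53191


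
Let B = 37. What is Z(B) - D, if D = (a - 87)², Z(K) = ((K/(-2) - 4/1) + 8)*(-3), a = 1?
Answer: -14705/2 ≈ -7352.5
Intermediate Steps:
Z(K) = -12 + 3*K/2 (Z(K) = ((K*(-½) - 4*1) + 8)*(-3) = ((-K/2 - 4) + 8)*(-3) = ((-4 - K/2) + 8)*(-3) = (4 - K/2)*(-3) = -12 + 3*K/2)
D = 7396 (D = (1 - 87)² = (-86)² = 7396)
Z(B) - D = (-12 + (3/2)*37) - 1*7396 = (-12 + 111/2) - 7396 = 87/2 - 7396 = -14705/2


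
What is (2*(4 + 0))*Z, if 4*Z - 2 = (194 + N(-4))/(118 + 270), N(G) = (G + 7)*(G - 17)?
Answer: 907/194 ≈ 4.6753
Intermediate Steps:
N(G) = (-17 + G)*(7 + G) (N(G) = (7 + G)*(-17 + G) = (-17 + G)*(7 + G))
Z = 907/1552 (Z = ½ + ((194 + (-119 + (-4)² - 10*(-4)))/(118 + 270))/4 = ½ + ((194 + (-119 + 16 + 40))/388)/4 = ½ + ((194 - 63)*(1/388))/4 = ½ + (131*(1/388))/4 = ½ + (¼)*(131/388) = ½ + 131/1552 = 907/1552 ≈ 0.58441)
(2*(4 + 0))*Z = (2*(4 + 0))*(907/1552) = (2*4)*(907/1552) = 8*(907/1552) = 907/194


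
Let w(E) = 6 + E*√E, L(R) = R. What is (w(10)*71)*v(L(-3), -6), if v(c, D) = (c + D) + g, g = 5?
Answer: -1704 - 2840*√10 ≈ -10685.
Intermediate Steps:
w(E) = 6 + E^(3/2)
v(c, D) = 5 + D + c (v(c, D) = (c + D) + 5 = (D + c) + 5 = 5 + D + c)
(w(10)*71)*v(L(-3), -6) = ((6 + 10^(3/2))*71)*(5 - 6 - 3) = ((6 + 10*√10)*71)*(-4) = (426 + 710*√10)*(-4) = -1704 - 2840*√10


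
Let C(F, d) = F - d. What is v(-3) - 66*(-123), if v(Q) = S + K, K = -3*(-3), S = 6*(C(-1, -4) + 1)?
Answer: 8151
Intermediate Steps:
S = 24 (S = 6*((-1 - 1*(-4)) + 1) = 6*((-1 + 4) + 1) = 6*(3 + 1) = 6*4 = 24)
K = 9
v(Q) = 33 (v(Q) = 24 + 9 = 33)
v(-3) - 66*(-123) = 33 - 66*(-123) = 33 + 8118 = 8151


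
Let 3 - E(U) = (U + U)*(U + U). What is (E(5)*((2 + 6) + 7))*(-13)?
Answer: 18915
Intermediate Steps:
E(U) = 3 - 4*U**2 (E(U) = 3 - (U + U)*(U + U) = 3 - 2*U*2*U = 3 - 4*U**2)
(E(5)*((2 + 6) + 7))*(-13) = ((3 - 4*5**2)*((2 + 6) + 7))*(-13) = ((3 - 4*25)*(8 + 7))*(-13) = ((3 - 100)*15)*(-13) = -97*15*(-13) = -1455*(-13) = 18915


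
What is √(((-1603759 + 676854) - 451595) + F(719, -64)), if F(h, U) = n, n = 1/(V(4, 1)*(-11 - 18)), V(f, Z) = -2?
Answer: I*√4637273942/58 ≈ 1174.1*I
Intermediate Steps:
n = 1/58 (n = 1/(-2*(-11 - 18)) = 1/(-2*(-29)) = 1/58 ≈ 0.017241)
F(h, U) = 1/58
√(((-1603759 + 676854) - 451595) + F(719, -64)) = √(((-1603759 + 676854) - 451595) + 1/58) = √((-926905 - 451595) + 1/58) = √(-1378500 + 1/58) = √(-79952999/58) = I*√4637273942/58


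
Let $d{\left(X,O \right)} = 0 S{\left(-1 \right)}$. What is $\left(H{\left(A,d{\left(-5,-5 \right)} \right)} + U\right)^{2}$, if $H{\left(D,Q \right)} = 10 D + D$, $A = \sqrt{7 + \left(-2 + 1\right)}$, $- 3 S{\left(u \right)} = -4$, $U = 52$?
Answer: $3430 + 1144 \sqrt{6} \approx 6232.2$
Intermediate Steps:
$S{\left(u \right)} = \frac{4}{3}$ ($S{\left(u \right)} = \left(- \frac{1}{3}\right) \left(-4\right) = \frac{4}{3}$)
$d{\left(X,O \right)} = 0$ ($d{\left(X,O \right)} = 0 \cdot \frac{4}{3} = 0$)
$A = \sqrt{6}$ ($A = \sqrt{7 - 1} = \sqrt{6} \approx 2.4495$)
$H{\left(D,Q \right)} = 11 D$
$\left(H{\left(A,d{\left(-5,-5 \right)} \right)} + U\right)^{2} = \left(11 \sqrt{6} + 52\right)^{2} = \left(52 + 11 \sqrt{6}\right)^{2}$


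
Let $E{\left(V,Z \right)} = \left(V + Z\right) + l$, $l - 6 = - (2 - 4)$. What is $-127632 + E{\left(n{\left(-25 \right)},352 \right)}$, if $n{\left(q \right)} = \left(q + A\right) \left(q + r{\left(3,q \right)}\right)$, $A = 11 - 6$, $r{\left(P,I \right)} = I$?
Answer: $-126272$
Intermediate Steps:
$A = 5$
$n{\left(q \right)} = 2 q \left(5 + q\right)$ ($n{\left(q \right)} = \left(q + 5\right) \left(q + q\right) = \left(5 + q\right) 2 q = 2 q \left(5 + q\right)$)
$l = 8$ ($l = 6 - \left(2 - 4\right) = 6 - -2 = 6 + 2 = 8$)
$E{\left(V,Z \right)} = 8 + V + Z$ ($E{\left(V,Z \right)} = \left(V + Z\right) + 8 = 8 + V + Z$)
$-127632 + E{\left(n{\left(-25 \right)},352 \right)} = -127632 + \left(8 + 2 \left(-25\right) \left(5 - 25\right) + 352\right) = -127632 + \left(8 + 2 \left(-25\right) \left(-20\right) + 352\right) = -127632 + \left(8 + 1000 + 352\right) = -127632 + 1360 = -126272$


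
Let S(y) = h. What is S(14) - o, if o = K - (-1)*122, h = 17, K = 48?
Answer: -153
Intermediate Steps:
S(y) = 17
o = 170 (o = 48 - (-1)*122 = 48 - 1*(-122) = 48 + 122 = 170)
S(14) - o = 17 - 1*170 = 17 - 170 = -153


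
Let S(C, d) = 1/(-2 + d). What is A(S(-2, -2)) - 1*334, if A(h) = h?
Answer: -1337/4 ≈ -334.25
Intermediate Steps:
A(S(-2, -2)) - 1*334 = 1/(-2 - 2) - 1*334 = 1/(-4) - 334 = -1/4 - 334 = -1337/4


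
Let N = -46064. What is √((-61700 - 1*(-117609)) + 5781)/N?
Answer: -√61690/46064 ≈ -0.0053919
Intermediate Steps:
√((-61700 - 1*(-117609)) + 5781)/N = √((-61700 - 1*(-117609)) + 5781)/(-46064) = √((-61700 + 117609) + 5781)*(-1/46064) = √(55909 + 5781)*(-1/46064) = √61690*(-1/46064) = -√61690/46064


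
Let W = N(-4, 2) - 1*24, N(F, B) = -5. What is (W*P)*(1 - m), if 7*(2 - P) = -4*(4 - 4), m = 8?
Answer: 406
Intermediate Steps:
P = 2 (P = 2 - (-4)*(4 - 4)/7 = 2 - (-4)*0/7 = 2 - 1/7*0 = 2 + 0 = 2)
W = -29 (W = -5 - 1*24 = -5 - 24 = -29)
(W*P)*(1 - m) = (-29*2)*(1 - 1*8) = -58*(1 - 8) = -58*(-7) = 406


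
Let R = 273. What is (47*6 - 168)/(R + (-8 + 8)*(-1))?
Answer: 38/91 ≈ 0.41758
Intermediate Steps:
(47*6 - 168)/(R + (-8 + 8)*(-1)) = (47*6 - 168)/(273 + (-8 + 8)*(-1)) = (282 - 168)/(273 + 0*(-1)) = 114/(273 + 0) = 114/273 = 114*(1/273) = 38/91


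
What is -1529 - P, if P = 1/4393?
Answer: -6716898/4393 ≈ -1529.0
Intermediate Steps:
P = 1/4393 ≈ 0.00022763
-1529 - P = -1529 - 1*1/4393 = -1529 - 1/4393 = -6716898/4393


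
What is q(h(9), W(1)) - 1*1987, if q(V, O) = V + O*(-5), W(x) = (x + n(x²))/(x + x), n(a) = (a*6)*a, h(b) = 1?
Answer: -4007/2 ≈ -2003.5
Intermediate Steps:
n(a) = 6*a² (n(a) = (6*a)*a = 6*a²)
W(x) = (x + 6*x⁴)/(2*x) (W(x) = (x + 6*(x²)²)/(x + x) = (x + 6*x⁴)/((2*x)) = (x + 6*x⁴)*(1/(2*x)) = (x + 6*x⁴)/(2*x))
q(V, O) = V - 5*O
q(h(9), W(1)) - 1*1987 = (1 - 5*(½ + 3*1³)) - 1*1987 = (1 - 5*(½ + 3*1)) - 1987 = (1 - 5*(½ + 3)) - 1987 = (1 - 5*7/2) - 1987 = (1 - 35/2) - 1987 = -33/2 - 1987 = -4007/2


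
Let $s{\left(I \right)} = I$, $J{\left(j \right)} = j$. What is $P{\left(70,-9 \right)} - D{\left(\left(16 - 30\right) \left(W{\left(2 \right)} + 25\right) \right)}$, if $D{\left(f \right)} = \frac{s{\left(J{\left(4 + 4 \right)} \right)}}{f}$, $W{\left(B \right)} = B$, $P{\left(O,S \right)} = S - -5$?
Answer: $- \frac{752}{189} \approx -3.9788$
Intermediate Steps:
$P{\left(O,S \right)} = 5 + S$ ($P{\left(O,S \right)} = S + 5 = 5 + S$)
$D{\left(f \right)} = \frac{8}{f}$ ($D{\left(f \right)} = \frac{4 + 4}{f} = \frac{8}{f}$)
$P{\left(70,-9 \right)} - D{\left(\left(16 - 30\right) \left(W{\left(2 \right)} + 25\right) \right)} = \left(5 - 9\right) - \frac{8}{\left(16 - 30\right) \left(2 + 25\right)} = -4 - \frac{8}{\left(-14\right) 27} = -4 - \frac{8}{-378} = -4 - 8 \left(- \frac{1}{378}\right) = -4 - - \frac{4}{189} = -4 + \frac{4}{189} = - \frac{752}{189}$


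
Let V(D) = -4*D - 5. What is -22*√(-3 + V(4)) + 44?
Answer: 44 - 44*I*√6 ≈ 44.0 - 107.78*I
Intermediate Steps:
V(D) = -5 - 4*D
-22*√(-3 + V(4)) + 44 = -22*√(-3 + (-5 - 4*4)) + 44 = -22*√(-3 + (-5 - 16)) + 44 = -22*√(-3 - 21) + 44 = -44*I*√6 + 44 = 44 - 44*I*√6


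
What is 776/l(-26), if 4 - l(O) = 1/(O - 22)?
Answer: 37248/193 ≈ 192.99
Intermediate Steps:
l(O) = 4 - 1/(-22 + O) (l(O) = 4 - 1/(O - 22) = 4 - 1/(-22 + O))
776/l(-26) = 776/(((-89 + 4*(-26))/(-22 - 26))) = 776/(((-89 - 104)/(-48))) = 776/((-1/48*(-193))) = 776/(193/48) = 776*(48/193) = 37248/193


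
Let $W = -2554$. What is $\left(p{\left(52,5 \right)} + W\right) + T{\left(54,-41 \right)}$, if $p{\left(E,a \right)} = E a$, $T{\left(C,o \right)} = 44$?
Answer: $-2250$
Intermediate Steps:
$\left(p{\left(52,5 \right)} + W\right) + T{\left(54,-41 \right)} = \left(52 \cdot 5 - 2554\right) + 44 = \left(260 - 2554\right) + 44 = -2294 + 44 = -2250$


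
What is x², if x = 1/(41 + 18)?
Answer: 1/3481 ≈ 0.00028727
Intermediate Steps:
x = 1/59 ≈ 0.016949
x² = (1/59)² = 1/3481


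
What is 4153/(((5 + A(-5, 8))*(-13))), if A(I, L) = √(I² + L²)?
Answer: 20765/832 - 4153*√89/832 ≈ -22.133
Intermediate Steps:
4153/(((5 + A(-5, 8))*(-13))) = 4153/(((5 + √((-5)² + 8²))*(-13))) = 4153/(((5 + √(25 + 64))*(-13))) = 4153/(((5 + √89)*(-13))) = 4153/(-65 - 13*√89)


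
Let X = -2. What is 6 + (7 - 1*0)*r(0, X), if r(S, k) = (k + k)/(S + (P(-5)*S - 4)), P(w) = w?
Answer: 13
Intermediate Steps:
r(S, k) = 2*k/(-4 - 4*S) (r(S, k) = (k + k)/(S + (-5*S - 4)) = (2*k)/(S + (-4 - 5*S)) = (2*k)/(-4 - 4*S) = 2*k/(-4 - 4*S))
6 + (7 - 1*0)*r(0, X) = 6 + (7 - 1*0)*((½)*(-2)/(-1 - 1*0)) = 6 + (7 + 0)*((½)*(-2)/(-1 + 0)) = 6 + 7*((½)*(-2)/(-1)) = 6 + 7*((½)*(-2)*(-1)) = 6 + 7*1 = 6 + 7 = 13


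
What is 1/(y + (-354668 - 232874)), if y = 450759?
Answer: -1/136783 ≈ -7.3109e-6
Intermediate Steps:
1/(y + (-354668 - 232874)) = 1/(450759 + (-354668 - 232874)) = 1/(450759 - 587542) = 1/(-136783) = -1/136783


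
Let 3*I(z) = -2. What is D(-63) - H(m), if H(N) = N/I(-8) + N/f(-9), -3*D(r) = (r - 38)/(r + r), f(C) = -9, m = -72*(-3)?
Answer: 131443/378 ≈ 347.73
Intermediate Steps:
m = 216
D(r) = -(-38 + r)/(6*r) (D(r) = -(r - 38)/(3*(r + r)) = -(-38 + r)/(3*(2*r)) = -(-38 + r)*1/(2*r)/3 = -(-38 + r)/(6*r))
I(z) = -2/3 (I(z) = (1/3)*(-2) = -2/3)
H(N) = -29*N/18 (H(N) = N/(-2/3) + N/(-9) = N*(-3/2) + N*(-1/9) = -3*N/2 - N/9 = -29*N/18)
D(-63) - H(m) = (1/6)*(38 - 1*(-63))/(-63) - (-29)*216/18 = (1/6)*(-1/63)*(38 + 63) - 1*(-348) = (1/6)*(-1/63)*101 + 348 = -101/378 + 348 = 131443/378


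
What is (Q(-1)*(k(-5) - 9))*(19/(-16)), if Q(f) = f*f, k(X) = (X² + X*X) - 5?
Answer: -171/4 ≈ -42.750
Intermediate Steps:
k(X) = -5 + 2*X² (k(X) = (X² + X²) - 5 = 2*X² - 5 = -5 + 2*X²)
Q(f) = f²
(Q(-1)*(k(-5) - 9))*(19/(-16)) = ((-1)²*((-5 + 2*(-5)²) - 9))*(19/(-16)) = (1*((-5 + 2*25) - 9))*(19*(-1/16)) = (1*((-5 + 50) - 9))*(-19/16) = (1*(45 - 9))*(-19/16) = (1*36)*(-19/16) = 36*(-19/16) = -171/4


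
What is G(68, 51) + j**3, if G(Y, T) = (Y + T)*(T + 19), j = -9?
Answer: 7601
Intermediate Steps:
G(Y, T) = (19 + T)*(T + Y) (G(Y, T) = (T + Y)*(19 + T) = (19 + T)*(T + Y))
G(68, 51) + j**3 = (51**2 + 19*51 + 19*68 + 51*68) + (-9)**3 = (2601 + 969 + 1292 + 3468) - 729 = 8330 - 729 = 7601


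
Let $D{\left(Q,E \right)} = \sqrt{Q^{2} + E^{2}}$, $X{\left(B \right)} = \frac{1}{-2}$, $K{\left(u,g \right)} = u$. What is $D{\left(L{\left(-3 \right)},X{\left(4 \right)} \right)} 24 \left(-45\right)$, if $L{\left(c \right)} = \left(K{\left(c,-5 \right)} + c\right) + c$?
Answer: $- 2700 \sqrt{13} \approx -9735.0$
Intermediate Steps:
$X{\left(B \right)} = - \frac{1}{2}$
$L{\left(c \right)} = 3 c$ ($L{\left(c \right)} = \left(c + c\right) + c = 2 c + c = 3 c$)
$D{\left(Q,E \right)} = \sqrt{E^{2} + Q^{2}}$
$D{\left(L{\left(-3 \right)},X{\left(4 \right)} \right)} 24 \left(-45\right) = \sqrt{\left(- \frac{1}{2}\right)^{2} + \left(3 \left(-3\right)\right)^{2}} \cdot 24 \left(-45\right) = \sqrt{\frac{1}{4} + \left(-9\right)^{2}} \cdot 24 \left(-45\right) = \sqrt{\frac{1}{4} + 81} \cdot 24 \left(-45\right) = \sqrt{\frac{325}{4}} \cdot 24 \left(-45\right) = \frac{5 \sqrt{13}}{2} \cdot 24 \left(-45\right) = 60 \sqrt{13} \left(-45\right) = - 2700 \sqrt{13}$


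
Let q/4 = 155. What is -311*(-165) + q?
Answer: 51935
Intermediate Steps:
q = 620 (q = 4*155 = 620)
-311*(-165) + q = -311*(-165) + 620 = 51315 + 620 = 51935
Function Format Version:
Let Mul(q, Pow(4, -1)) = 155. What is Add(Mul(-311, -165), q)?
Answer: 51935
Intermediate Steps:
q = 620 (q = Mul(4, 155) = 620)
Add(Mul(-311, -165), q) = Add(Mul(-311, -165), 620) = Add(51315, 620) = 51935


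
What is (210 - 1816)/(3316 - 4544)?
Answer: 803/614 ≈ 1.3078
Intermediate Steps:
(210 - 1816)/(3316 - 4544) = -1606/(-1228) = -1606*(-1/1228) = 803/614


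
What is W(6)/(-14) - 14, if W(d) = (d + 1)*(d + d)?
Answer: -20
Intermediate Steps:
W(d) = 2*d*(1 + d) (W(d) = (1 + d)*(2*d) = 2*d*(1 + d))
W(6)/(-14) - 14 = (2*6*(1 + 6))/(-14) - 14 = (2*6*7)*(-1/14) - 14 = 84*(-1/14) - 14 = -6 - 14 = -20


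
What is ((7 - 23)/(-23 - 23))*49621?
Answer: 396968/23 ≈ 17259.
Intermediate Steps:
((7 - 23)/(-23 - 23))*49621 = -16/(-46)*49621 = -16*(-1/46)*49621 = (8/23)*49621 = 396968/23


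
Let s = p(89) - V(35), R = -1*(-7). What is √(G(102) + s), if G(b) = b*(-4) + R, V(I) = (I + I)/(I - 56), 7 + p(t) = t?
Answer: I*√2841/3 ≈ 17.767*I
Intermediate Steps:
p(t) = -7 + t
V(I) = 2*I/(-56 + I) (V(I) = (2*I)/(-56 + I) = 2*I/(-56 + I))
R = 7
G(b) = 7 - 4*b (G(b) = b*(-4) + 7 = -4*b + 7 = 7 - 4*b)
s = 256/3 (s = (-7 + 89) - 2*35/(-56 + 35) = 82 - 2*35/(-21) = 82 - 2*35*(-1)/21 = 82 - 1*(-10/3) = 82 + 10/3 = 256/3 ≈ 85.333)
√(G(102) + s) = √((7 - 4*102) + 256/3) = √((7 - 408) + 256/3) = √(-401 + 256/3) = √(-947/3) = I*√2841/3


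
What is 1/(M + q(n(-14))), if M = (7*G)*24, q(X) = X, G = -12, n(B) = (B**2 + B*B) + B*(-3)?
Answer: -1/1582 ≈ -0.00063211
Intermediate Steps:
n(B) = -3*B + 2*B**2 (n(B) = (B**2 + B**2) - 3*B = 2*B**2 - 3*B = -3*B + 2*B**2)
M = -2016 (M = (7*(-12))*24 = -84*24 = -2016)
1/(M + q(n(-14))) = 1/(-2016 - 14*(-3 + 2*(-14))) = 1/(-2016 - 14*(-3 - 28)) = 1/(-2016 - 14*(-31)) = 1/(-2016 + 434) = 1/(-1582) = -1/1582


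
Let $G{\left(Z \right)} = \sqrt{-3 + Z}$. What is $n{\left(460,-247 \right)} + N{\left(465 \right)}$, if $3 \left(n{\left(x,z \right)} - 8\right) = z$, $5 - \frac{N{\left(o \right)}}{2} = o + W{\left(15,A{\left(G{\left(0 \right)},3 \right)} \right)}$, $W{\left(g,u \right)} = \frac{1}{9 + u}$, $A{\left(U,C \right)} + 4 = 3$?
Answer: $- \frac{11935}{12} \approx -994.58$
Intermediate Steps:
$A{\left(U,C \right)} = -1$ ($A{\left(U,C \right)} = -4 + 3 = -1$)
$N{\left(o \right)} = \frac{39}{4} - 2 o$ ($N{\left(o \right)} = 10 - 2 \left(o + \frac{1}{9 - 1}\right) = 10 - 2 \left(o + \frac{1}{8}\right) = 10 - 2 \left(\frac{1}{8} + o\right) = 10 - \left(\frac{1}{4} + 2 o\right) = \frac{39}{4} - 2 o$)
$n{\left(x,z \right)} = 8 + \frac{z}{3}$
$n{\left(460,-247 \right)} + N{\left(465 \right)} = \left(8 + \frac{1}{3} \left(-247\right)\right) + \left(\frac{39}{4} - 930\right) = \left(8 - \frac{247}{3}\right) + \left(\frac{39}{4} - 930\right) = - \frac{223}{3} - \frac{3681}{4} = - \frac{11935}{12}$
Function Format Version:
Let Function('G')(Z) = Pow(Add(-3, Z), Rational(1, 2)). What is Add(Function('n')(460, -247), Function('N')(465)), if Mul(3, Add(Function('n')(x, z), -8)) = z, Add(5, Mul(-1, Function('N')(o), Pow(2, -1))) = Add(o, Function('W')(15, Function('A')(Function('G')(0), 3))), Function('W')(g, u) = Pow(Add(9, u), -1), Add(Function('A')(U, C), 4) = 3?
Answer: Rational(-11935, 12) ≈ -994.58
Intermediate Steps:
Function('A')(U, C) = -1 (Function('A')(U, C) = Add(-4, 3) = -1)
Function('N')(o) = Add(Rational(39, 4), Mul(-2, o)) (Function('N')(o) = Add(10, Mul(-2, Add(o, Pow(Add(9, -1), -1)))) = Add(10, Mul(-2, Add(o, Pow(8, -1)))) = Add(10, Mul(-2, Add(o, Rational(1, 8)))) = Add(10, Mul(-2, Add(Rational(1, 8), o))) = Add(10, Add(Rational(-1, 4), Mul(-2, o))) = Add(Rational(39, 4), Mul(-2, o)))
Function('n')(x, z) = Add(8, Mul(Rational(1, 3), z))
Add(Function('n')(460, -247), Function('N')(465)) = Add(Add(8, Mul(Rational(1, 3), -247)), Add(Rational(39, 4), Mul(-2, 465))) = Add(Add(8, Rational(-247, 3)), Add(Rational(39, 4), -930)) = Add(Rational(-223, 3), Rational(-3681, 4)) = Rational(-11935, 12)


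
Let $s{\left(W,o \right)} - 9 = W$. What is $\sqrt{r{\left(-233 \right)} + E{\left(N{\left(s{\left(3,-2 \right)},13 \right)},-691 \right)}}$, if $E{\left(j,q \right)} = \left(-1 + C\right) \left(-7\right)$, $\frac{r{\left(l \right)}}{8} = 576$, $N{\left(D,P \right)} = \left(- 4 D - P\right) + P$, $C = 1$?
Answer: $48 \sqrt{2} \approx 67.882$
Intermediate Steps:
$s{\left(W,o \right)} = 9 + W$
$N{\left(D,P \right)} = - 4 D$ ($N{\left(D,P \right)} = \left(- P - 4 D\right) + P = - 4 D$)
$r{\left(l \right)} = 4608$ ($r{\left(l \right)} = 8 \cdot 576 = 4608$)
$E{\left(j,q \right)} = 0$ ($E{\left(j,q \right)} = \left(-1 + 1\right) \left(-7\right) = 0 \left(-7\right) = 0$)
$\sqrt{r{\left(-233 \right)} + E{\left(N{\left(s{\left(3,-2 \right)},13 \right)},-691 \right)}} = \sqrt{4608 + 0} = \sqrt{4608} = 48 \sqrt{2}$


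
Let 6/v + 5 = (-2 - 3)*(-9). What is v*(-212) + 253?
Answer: 1106/5 ≈ 221.20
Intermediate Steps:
v = 3/20 (v = 6/(-5 + (-2 - 3)*(-9)) = 6/(-5 - 5*(-9)) = 6/(-5 + 45) = 6/40 = 6*(1/40) = 3/20 ≈ 0.15000)
v*(-212) + 253 = (3/20)*(-212) + 253 = -159/5 + 253 = 1106/5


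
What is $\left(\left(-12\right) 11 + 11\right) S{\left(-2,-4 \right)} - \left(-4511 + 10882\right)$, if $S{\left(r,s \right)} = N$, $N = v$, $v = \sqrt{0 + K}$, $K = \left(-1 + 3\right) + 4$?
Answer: $-6371 - 121 \sqrt{6} \approx -6667.4$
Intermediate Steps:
$K = 6$ ($K = 2 + 4 = 6$)
$v = \sqrt{6}$ ($v = \sqrt{0 + 6} = \sqrt{6} \approx 2.4495$)
$N = \sqrt{6} \approx 2.4495$
$S{\left(r,s \right)} = \sqrt{6}$
$\left(\left(-12\right) 11 + 11\right) S{\left(-2,-4 \right)} - \left(-4511 + 10882\right) = \left(\left(-12\right) 11 + 11\right) \sqrt{6} - \left(-4511 + 10882\right) = \left(-132 + 11\right) \sqrt{6} - 6371 = - 121 \sqrt{6} - 6371 = -6371 - 121 \sqrt{6}$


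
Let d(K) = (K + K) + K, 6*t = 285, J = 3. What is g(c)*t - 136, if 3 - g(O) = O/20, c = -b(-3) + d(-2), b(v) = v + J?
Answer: 83/4 ≈ 20.750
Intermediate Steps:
t = 95/2 (t = (1/6)*285 = 95/2 ≈ 47.500)
b(v) = 3 + v (b(v) = v + 3 = 3 + v)
d(K) = 3*K (d(K) = 2*K + K = 3*K)
c = -6 (c = -(3 - 3) + 3*(-2) = -1*0 - 6 = 0 - 6 = -6)
g(O) = 3 - O/20
g(c)*t - 136 = (3 - 1/20*(-6))*(95/2) - 136 = (3 + 3/10)*(95/2) - 136 = (33/10)*(95/2) - 136 = 627/4 - 136 = 83/4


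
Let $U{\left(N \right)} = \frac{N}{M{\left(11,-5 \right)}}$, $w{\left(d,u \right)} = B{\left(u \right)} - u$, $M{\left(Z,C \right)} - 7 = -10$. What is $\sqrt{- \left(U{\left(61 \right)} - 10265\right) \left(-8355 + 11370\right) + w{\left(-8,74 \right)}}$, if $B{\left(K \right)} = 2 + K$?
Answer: $\sqrt{31010282} \approx 5568.7$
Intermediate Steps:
$M{\left(Z,C \right)} = -3$ ($M{\left(Z,C \right)} = 7 - 10 = -3$)
$w{\left(d,u \right)} = 2$ ($w{\left(d,u \right)} = \left(2 + u\right) - u = 2$)
$U{\left(N \right)} = - \frac{N}{3}$ ($U{\left(N \right)} = \frac{N}{-3} = N \left(- \frac{1}{3}\right) = - \frac{N}{3}$)
$\sqrt{- \left(U{\left(61 \right)} - 10265\right) \left(-8355 + 11370\right) + w{\left(-8,74 \right)}} = \sqrt{- \left(\left(- \frac{1}{3}\right) 61 - 10265\right) \left(-8355 + 11370\right) + 2} = \sqrt{- \left(- \frac{61}{3} - 10265\right) 3015 + 2} = \sqrt{- \frac{\left(-30856\right) 3015}{3} + 2} = \sqrt{\left(-1\right) \left(-31010280\right) + 2} = \sqrt{31010280 + 2} = \sqrt{31010282}$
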